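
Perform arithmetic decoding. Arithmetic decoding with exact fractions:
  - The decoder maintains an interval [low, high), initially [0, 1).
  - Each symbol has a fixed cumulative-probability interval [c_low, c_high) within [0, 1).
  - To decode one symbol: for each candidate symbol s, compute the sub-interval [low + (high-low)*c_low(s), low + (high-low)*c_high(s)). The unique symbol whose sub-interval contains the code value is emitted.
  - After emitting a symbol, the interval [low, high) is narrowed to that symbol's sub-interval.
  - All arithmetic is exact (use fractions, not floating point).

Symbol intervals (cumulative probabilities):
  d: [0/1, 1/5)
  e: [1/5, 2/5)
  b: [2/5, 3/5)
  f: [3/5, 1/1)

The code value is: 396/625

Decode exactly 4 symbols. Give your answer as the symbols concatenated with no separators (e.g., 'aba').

Step 1: interval [0/1, 1/1), width = 1/1 - 0/1 = 1/1
  'd': [0/1 + 1/1*0/1, 0/1 + 1/1*1/5) = [0/1, 1/5)
  'e': [0/1 + 1/1*1/5, 0/1 + 1/1*2/5) = [1/5, 2/5)
  'b': [0/1 + 1/1*2/5, 0/1 + 1/1*3/5) = [2/5, 3/5)
  'f': [0/1 + 1/1*3/5, 0/1 + 1/1*1/1) = [3/5, 1/1) <- contains code 396/625
  emit 'f', narrow to [3/5, 1/1)
Step 2: interval [3/5, 1/1), width = 1/1 - 3/5 = 2/5
  'd': [3/5 + 2/5*0/1, 3/5 + 2/5*1/5) = [3/5, 17/25) <- contains code 396/625
  'e': [3/5 + 2/5*1/5, 3/5 + 2/5*2/5) = [17/25, 19/25)
  'b': [3/5 + 2/5*2/5, 3/5 + 2/5*3/5) = [19/25, 21/25)
  'f': [3/5 + 2/5*3/5, 3/5 + 2/5*1/1) = [21/25, 1/1)
  emit 'd', narrow to [3/5, 17/25)
Step 3: interval [3/5, 17/25), width = 17/25 - 3/5 = 2/25
  'd': [3/5 + 2/25*0/1, 3/5 + 2/25*1/5) = [3/5, 77/125)
  'e': [3/5 + 2/25*1/5, 3/5 + 2/25*2/5) = [77/125, 79/125)
  'b': [3/5 + 2/25*2/5, 3/5 + 2/25*3/5) = [79/125, 81/125) <- contains code 396/625
  'f': [3/5 + 2/25*3/5, 3/5 + 2/25*1/1) = [81/125, 17/25)
  emit 'b', narrow to [79/125, 81/125)
Step 4: interval [79/125, 81/125), width = 81/125 - 79/125 = 2/125
  'd': [79/125 + 2/125*0/1, 79/125 + 2/125*1/5) = [79/125, 397/625) <- contains code 396/625
  'e': [79/125 + 2/125*1/5, 79/125 + 2/125*2/5) = [397/625, 399/625)
  'b': [79/125 + 2/125*2/5, 79/125 + 2/125*3/5) = [399/625, 401/625)
  'f': [79/125 + 2/125*3/5, 79/125 + 2/125*1/1) = [401/625, 81/125)
  emit 'd', narrow to [79/125, 397/625)

Answer: fdbd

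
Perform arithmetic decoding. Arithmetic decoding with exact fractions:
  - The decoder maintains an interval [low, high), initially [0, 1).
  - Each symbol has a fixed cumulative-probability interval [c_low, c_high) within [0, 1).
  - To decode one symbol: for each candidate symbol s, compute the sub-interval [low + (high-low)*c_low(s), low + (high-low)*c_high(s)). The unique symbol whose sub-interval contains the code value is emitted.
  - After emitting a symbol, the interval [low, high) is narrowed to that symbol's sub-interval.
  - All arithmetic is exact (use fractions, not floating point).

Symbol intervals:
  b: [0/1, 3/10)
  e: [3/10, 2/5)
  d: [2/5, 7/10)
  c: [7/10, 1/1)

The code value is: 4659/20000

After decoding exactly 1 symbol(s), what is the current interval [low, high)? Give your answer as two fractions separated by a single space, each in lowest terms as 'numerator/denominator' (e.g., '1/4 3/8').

Step 1: interval [0/1, 1/1), width = 1/1 - 0/1 = 1/1
  'b': [0/1 + 1/1*0/1, 0/1 + 1/1*3/10) = [0/1, 3/10) <- contains code 4659/20000
  'e': [0/1 + 1/1*3/10, 0/1 + 1/1*2/5) = [3/10, 2/5)
  'd': [0/1 + 1/1*2/5, 0/1 + 1/1*7/10) = [2/5, 7/10)
  'c': [0/1 + 1/1*7/10, 0/1 + 1/1*1/1) = [7/10, 1/1)
  emit 'b', narrow to [0/1, 3/10)

Answer: 0/1 3/10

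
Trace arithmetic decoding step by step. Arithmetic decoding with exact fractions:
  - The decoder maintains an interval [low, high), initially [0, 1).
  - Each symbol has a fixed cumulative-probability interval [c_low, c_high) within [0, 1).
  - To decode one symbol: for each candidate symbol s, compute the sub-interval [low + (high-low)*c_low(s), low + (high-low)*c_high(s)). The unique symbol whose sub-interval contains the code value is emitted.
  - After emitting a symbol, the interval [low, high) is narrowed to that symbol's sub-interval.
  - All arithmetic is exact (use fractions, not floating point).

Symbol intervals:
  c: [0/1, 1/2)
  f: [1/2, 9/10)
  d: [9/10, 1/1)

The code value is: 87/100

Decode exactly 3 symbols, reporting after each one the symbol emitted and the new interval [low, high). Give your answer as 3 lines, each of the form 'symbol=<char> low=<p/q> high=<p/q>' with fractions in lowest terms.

Step 1: interval [0/1, 1/1), width = 1/1 - 0/1 = 1/1
  'c': [0/1 + 1/1*0/1, 0/1 + 1/1*1/2) = [0/1, 1/2)
  'f': [0/1 + 1/1*1/2, 0/1 + 1/1*9/10) = [1/2, 9/10) <- contains code 87/100
  'd': [0/1 + 1/1*9/10, 0/1 + 1/1*1/1) = [9/10, 1/1)
  emit 'f', narrow to [1/2, 9/10)
Step 2: interval [1/2, 9/10), width = 9/10 - 1/2 = 2/5
  'c': [1/2 + 2/5*0/1, 1/2 + 2/5*1/2) = [1/2, 7/10)
  'f': [1/2 + 2/5*1/2, 1/2 + 2/5*9/10) = [7/10, 43/50)
  'd': [1/2 + 2/5*9/10, 1/2 + 2/5*1/1) = [43/50, 9/10) <- contains code 87/100
  emit 'd', narrow to [43/50, 9/10)
Step 3: interval [43/50, 9/10), width = 9/10 - 43/50 = 1/25
  'c': [43/50 + 1/25*0/1, 43/50 + 1/25*1/2) = [43/50, 22/25) <- contains code 87/100
  'f': [43/50 + 1/25*1/2, 43/50 + 1/25*9/10) = [22/25, 112/125)
  'd': [43/50 + 1/25*9/10, 43/50 + 1/25*1/1) = [112/125, 9/10)
  emit 'c', narrow to [43/50, 22/25)

Answer: symbol=f low=1/2 high=9/10
symbol=d low=43/50 high=9/10
symbol=c low=43/50 high=22/25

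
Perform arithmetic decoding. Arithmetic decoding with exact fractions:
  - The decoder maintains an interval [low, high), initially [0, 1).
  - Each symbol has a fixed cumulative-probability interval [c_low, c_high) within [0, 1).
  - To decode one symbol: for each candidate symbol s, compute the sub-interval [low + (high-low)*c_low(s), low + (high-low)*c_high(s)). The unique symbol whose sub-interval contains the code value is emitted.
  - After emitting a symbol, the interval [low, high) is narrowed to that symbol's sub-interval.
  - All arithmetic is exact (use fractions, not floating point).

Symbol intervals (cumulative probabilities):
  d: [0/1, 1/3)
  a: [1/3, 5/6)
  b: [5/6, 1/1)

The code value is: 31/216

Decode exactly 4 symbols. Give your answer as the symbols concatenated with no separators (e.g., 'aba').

Answer: dada

Derivation:
Step 1: interval [0/1, 1/1), width = 1/1 - 0/1 = 1/1
  'd': [0/1 + 1/1*0/1, 0/1 + 1/1*1/3) = [0/1, 1/3) <- contains code 31/216
  'a': [0/1 + 1/1*1/3, 0/1 + 1/1*5/6) = [1/3, 5/6)
  'b': [0/1 + 1/1*5/6, 0/1 + 1/1*1/1) = [5/6, 1/1)
  emit 'd', narrow to [0/1, 1/3)
Step 2: interval [0/1, 1/3), width = 1/3 - 0/1 = 1/3
  'd': [0/1 + 1/3*0/1, 0/1 + 1/3*1/3) = [0/1, 1/9)
  'a': [0/1 + 1/3*1/3, 0/1 + 1/3*5/6) = [1/9, 5/18) <- contains code 31/216
  'b': [0/1 + 1/3*5/6, 0/1 + 1/3*1/1) = [5/18, 1/3)
  emit 'a', narrow to [1/9, 5/18)
Step 3: interval [1/9, 5/18), width = 5/18 - 1/9 = 1/6
  'd': [1/9 + 1/6*0/1, 1/9 + 1/6*1/3) = [1/9, 1/6) <- contains code 31/216
  'a': [1/9 + 1/6*1/3, 1/9 + 1/6*5/6) = [1/6, 1/4)
  'b': [1/9 + 1/6*5/6, 1/9 + 1/6*1/1) = [1/4, 5/18)
  emit 'd', narrow to [1/9, 1/6)
Step 4: interval [1/9, 1/6), width = 1/6 - 1/9 = 1/18
  'd': [1/9 + 1/18*0/1, 1/9 + 1/18*1/3) = [1/9, 7/54)
  'a': [1/9 + 1/18*1/3, 1/9 + 1/18*5/6) = [7/54, 17/108) <- contains code 31/216
  'b': [1/9 + 1/18*5/6, 1/9 + 1/18*1/1) = [17/108, 1/6)
  emit 'a', narrow to [7/54, 17/108)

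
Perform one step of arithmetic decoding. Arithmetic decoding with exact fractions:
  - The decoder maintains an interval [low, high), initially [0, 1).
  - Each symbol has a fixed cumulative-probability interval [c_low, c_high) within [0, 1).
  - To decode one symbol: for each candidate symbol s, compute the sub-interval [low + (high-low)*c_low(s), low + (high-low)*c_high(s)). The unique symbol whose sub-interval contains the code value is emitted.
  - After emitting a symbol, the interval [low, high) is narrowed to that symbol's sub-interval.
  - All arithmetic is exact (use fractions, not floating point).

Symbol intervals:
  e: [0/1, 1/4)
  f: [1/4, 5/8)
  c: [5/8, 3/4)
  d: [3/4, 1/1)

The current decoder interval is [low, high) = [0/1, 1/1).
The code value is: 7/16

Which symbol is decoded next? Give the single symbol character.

Answer: f

Derivation:
Interval width = high − low = 1/1 − 0/1 = 1/1
Scaled code = (code − low) / width = (7/16 − 0/1) / 1/1 = 7/16
  e: [0/1, 1/4) 
  f: [1/4, 5/8) ← scaled code falls here ✓
  c: [5/8, 3/4) 
  d: [3/4, 1/1) 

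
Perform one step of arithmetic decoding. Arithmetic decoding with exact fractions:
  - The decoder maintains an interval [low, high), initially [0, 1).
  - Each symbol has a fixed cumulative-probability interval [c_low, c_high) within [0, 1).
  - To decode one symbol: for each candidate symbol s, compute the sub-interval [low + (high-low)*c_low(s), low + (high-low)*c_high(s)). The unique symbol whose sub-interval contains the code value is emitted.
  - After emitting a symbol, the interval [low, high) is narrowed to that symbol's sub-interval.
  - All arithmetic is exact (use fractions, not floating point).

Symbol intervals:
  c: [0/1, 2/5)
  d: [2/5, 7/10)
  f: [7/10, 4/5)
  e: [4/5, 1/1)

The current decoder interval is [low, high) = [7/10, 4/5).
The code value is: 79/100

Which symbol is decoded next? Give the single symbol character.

Interval width = high − low = 4/5 − 7/10 = 1/10
Scaled code = (code − low) / width = (79/100 − 7/10) / 1/10 = 9/10
  c: [0/1, 2/5) 
  d: [2/5, 7/10) 
  f: [7/10, 4/5) 
  e: [4/5, 1/1) ← scaled code falls here ✓

Answer: e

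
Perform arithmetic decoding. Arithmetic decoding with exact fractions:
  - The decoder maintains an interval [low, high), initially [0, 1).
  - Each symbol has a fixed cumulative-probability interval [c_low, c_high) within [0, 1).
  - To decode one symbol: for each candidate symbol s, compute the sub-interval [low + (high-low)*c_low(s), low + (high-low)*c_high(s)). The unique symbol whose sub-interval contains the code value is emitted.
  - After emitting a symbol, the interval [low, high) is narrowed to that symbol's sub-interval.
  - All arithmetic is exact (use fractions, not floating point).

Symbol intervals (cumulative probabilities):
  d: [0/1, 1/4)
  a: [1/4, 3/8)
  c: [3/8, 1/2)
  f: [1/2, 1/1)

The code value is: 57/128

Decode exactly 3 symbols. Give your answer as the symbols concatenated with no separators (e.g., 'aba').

Answer: cfd

Derivation:
Step 1: interval [0/1, 1/1), width = 1/1 - 0/1 = 1/1
  'd': [0/1 + 1/1*0/1, 0/1 + 1/1*1/4) = [0/1, 1/4)
  'a': [0/1 + 1/1*1/4, 0/1 + 1/1*3/8) = [1/4, 3/8)
  'c': [0/1 + 1/1*3/8, 0/1 + 1/1*1/2) = [3/8, 1/2) <- contains code 57/128
  'f': [0/1 + 1/1*1/2, 0/1 + 1/1*1/1) = [1/2, 1/1)
  emit 'c', narrow to [3/8, 1/2)
Step 2: interval [3/8, 1/2), width = 1/2 - 3/8 = 1/8
  'd': [3/8 + 1/8*0/1, 3/8 + 1/8*1/4) = [3/8, 13/32)
  'a': [3/8 + 1/8*1/4, 3/8 + 1/8*3/8) = [13/32, 27/64)
  'c': [3/8 + 1/8*3/8, 3/8 + 1/8*1/2) = [27/64, 7/16)
  'f': [3/8 + 1/8*1/2, 3/8 + 1/8*1/1) = [7/16, 1/2) <- contains code 57/128
  emit 'f', narrow to [7/16, 1/2)
Step 3: interval [7/16, 1/2), width = 1/2 - 7/16 = 1/16
  'd': [7/16 + 1/16*0/1, 7/16 + 1/16*1/4) = [7/16, 29/64) <- contains code 57/128
  'a': [7/16 + 1/16*1/4, 7/16 + 1/16*3/8) = [29/64, 59/128)
  'c': [7/16 + 1/16*3/8, 7/16 + 1/16*1/2) = [59/128, 15/32)
  'f': [7/16 + 1/16*1/2, 7/16 + 1/16*1/1) = [15/32, 1/2)
  emit 'd', narrow to [7/16, 29/64)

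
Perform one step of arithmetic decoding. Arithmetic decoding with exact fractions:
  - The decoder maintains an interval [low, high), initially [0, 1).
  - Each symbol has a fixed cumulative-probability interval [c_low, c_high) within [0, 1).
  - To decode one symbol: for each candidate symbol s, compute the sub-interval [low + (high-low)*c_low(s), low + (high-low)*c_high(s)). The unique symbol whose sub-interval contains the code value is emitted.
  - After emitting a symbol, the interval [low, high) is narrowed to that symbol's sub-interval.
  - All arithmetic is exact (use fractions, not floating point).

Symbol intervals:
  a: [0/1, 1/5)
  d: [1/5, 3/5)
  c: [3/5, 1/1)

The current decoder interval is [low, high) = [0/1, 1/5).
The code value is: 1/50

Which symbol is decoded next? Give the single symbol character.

Answer: a

Derivation:
Interval width = high − low = 1/5 − 0/1 = 1/5
Scaled code = (code − low) / width = (1/50 − 0/1) / 1/5 = 1/10
  a: [0/1, 1/5) ← scaled code falls here ✓
  d: [1/5, 3/5) 
  c: [3/5, 1/1) 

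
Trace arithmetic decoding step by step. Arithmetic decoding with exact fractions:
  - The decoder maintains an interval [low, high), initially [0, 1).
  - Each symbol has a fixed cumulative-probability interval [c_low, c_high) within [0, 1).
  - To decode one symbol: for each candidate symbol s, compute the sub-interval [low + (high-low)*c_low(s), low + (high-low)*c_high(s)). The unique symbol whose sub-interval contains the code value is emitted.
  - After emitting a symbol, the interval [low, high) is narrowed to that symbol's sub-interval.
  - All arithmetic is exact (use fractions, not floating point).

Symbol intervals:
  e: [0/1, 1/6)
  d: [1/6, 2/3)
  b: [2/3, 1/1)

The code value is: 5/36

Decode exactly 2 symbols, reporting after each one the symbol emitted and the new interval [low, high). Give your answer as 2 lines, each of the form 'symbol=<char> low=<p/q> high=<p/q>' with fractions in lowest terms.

Answer: symbol=e low=0/1 high=1/6
symbol=b low=1/9 high=1/6

Derivation:
Step 1: interval [0/1, 1/1), width = 1/1 - 0/1 = 1/1
  'e': [0/1 + 1/1*0/1, 0/1 + 1/1*1/6) = [0/1, 1/6) <- contains code 5/36
  'd': [0/1 + 1/1*1/6, 0/1 + 1/1*2/3) = [1/6, 2/3)
  'b': [0/1 + 1/1*2/3, 0/1 + 1/1*1/1) = [2/3, 1/1)
  emit 'e', narrow to [0/1, 1/6)
Step 2: interval [0/1, 1/6), width = 1/6 - 0/1 = 1/6
  'e': [0/1 + 1/6*0/1, 0/1 + 1/6*1/6) = [0/1, 1/36)
  'd': [0/1 + 1/6*1/6, 0/1 + 1/6*2/3) = [1/36, 1/9)
  'b': [0/1 + 1/6*2/3, 0/1 + 1/6*1/1) = [1/9, 1/6) <- contains code 5/36
  emit 'b', narrow to [1/9, 1/6)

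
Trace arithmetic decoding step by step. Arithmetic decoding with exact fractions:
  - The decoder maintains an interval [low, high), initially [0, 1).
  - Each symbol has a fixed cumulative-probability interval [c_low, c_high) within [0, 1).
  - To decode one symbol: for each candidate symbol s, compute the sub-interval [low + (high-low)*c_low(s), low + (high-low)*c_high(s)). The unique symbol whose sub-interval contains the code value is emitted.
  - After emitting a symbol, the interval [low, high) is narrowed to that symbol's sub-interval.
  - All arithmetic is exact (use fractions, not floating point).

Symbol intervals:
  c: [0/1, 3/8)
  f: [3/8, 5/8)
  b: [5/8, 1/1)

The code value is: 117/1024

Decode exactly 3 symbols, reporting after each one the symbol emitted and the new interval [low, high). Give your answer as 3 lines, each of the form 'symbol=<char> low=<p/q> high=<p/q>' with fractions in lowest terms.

Answer: symbol=c low=0/1 high=3/8
symbol=c low=0/1 high=9/64
symbol=b low=45/512 high=9/64

Derivation:
Step 1: interval [0/1, 1/1), width = 1/1 - 0/1 = 1/1
  'c': [0/1 + 1/1*0/1, 0/1 + 1/1*3/8) = [0/1, 3/8) <- contains code 117/1024
  'f': [0/1 + 1/1*3/8, 0/1 + 1/1*5/8) = [3/8, 5/8)
  'b': [0/1 + 1/1*5/8, 0/1 + 1/1*1/1) = [5/8, 1/1)
  emit 'c', narrow to [0/1, 3/8)
Step 2: interval [0/1, 3/8), width = 3/8 - 0/1 = 3/8
  'c': [0/1 + 3/8*0/1, 0/1 + 3/8*3/8) = [0/1, 9/64) <- contains code 117/1024
  'f': [0/1 + 3/8*3/8, 0/1 + 3/8*5/8) = [9/64, 15/64)
  'b': [0/1 + 3/8*5/8, 0/1 + 3/8*1/1) = [15/64, 3/8)
  emit 'c', narrow to [0/1, 9/64)
Step 3: interval [0/1, 9/64), width = 9/64 - 0/1 = 9/64
  'c': [0/1 + 9/64*0/1, 0/1 + 9/64*3/8) = [0/1, 27/512)
  'f': [0/1 + 9/64*3/8, 0/1 + 9/64*5/8) = [27/512, 45/512)
  'b': [0/1 + 9/64*5/8, 0/1 + 9/64*1/1) = [45/512, 9/64) <- contains code 117/1024
  emit 'b', narrow to [45/512, 9/64)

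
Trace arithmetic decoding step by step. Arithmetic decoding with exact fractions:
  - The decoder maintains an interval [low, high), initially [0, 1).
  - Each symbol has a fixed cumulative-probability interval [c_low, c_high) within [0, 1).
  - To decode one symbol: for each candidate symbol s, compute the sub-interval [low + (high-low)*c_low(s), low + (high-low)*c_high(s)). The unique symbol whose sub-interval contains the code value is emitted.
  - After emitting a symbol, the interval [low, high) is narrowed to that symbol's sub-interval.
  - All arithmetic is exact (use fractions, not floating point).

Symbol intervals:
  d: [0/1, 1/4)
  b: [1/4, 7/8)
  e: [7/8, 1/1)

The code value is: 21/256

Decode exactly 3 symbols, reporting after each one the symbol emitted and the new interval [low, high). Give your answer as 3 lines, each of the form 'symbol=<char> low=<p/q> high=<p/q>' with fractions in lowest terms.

Answer: symbol=d low=0/1 high=1/4
symbol=b low=1/16 high=7/32
symbol=d low=1/16 high=13/128

Derivation:
Step 1: interval [0/1, 1/1), width = 1/1 - 0/1 = 1/1
  'd': [0/1 + 1/1*0/1, 0/1 + 1/1*1/4) = [0/1, 1/4) <- contains code 21/256
  'b': [0/1 + 1/1*1/4, 0/1 + 1/1*7/8) = [1/4, 7/8)
  'e': [0/1 + 1/1*7/8, 0/1 + 1/1*1/1) = [7/8, 1/1)
  emit 'd', narrow to [0/1, 1/4)
Step 2: interval [0/1, 1/4), width = 1/4 - 0/1 = 1/4
  'd': [0/1 + 1/4*0/1, 0/1 + 1/4*1/4) = [0/1, 1/16)
  'b': [0/1 + 1/4*1/4, 0/1 + 1/4*7/8) = [1/16, 7/32) <- contains code 21/256
  'e': [0/1 + 1/4*7/8, 0/1 + 1/4*1/1) = [7/32, 1/4)
  emit 'b', narrow to [1/16, 7/32)
Step 3: interval [1/16, 7/32), width = 7/32 - 1/16 = 5/32
  'd': [1/16 + 5/32*0/1, 1/16 + 5/32*1/4) = [1/16, 13/128) <- contains code 21/256
  'b': [1/16 + 5/32*1/4, 1/16 + 5/32*7/8) = [13/128, 51/256)
  'e': [1/16 + 5/32*7/8, 1/16 + 5/32*1/1) = [51/256, 7/32)
  emit 'd', narrow to [1/16, 13/128)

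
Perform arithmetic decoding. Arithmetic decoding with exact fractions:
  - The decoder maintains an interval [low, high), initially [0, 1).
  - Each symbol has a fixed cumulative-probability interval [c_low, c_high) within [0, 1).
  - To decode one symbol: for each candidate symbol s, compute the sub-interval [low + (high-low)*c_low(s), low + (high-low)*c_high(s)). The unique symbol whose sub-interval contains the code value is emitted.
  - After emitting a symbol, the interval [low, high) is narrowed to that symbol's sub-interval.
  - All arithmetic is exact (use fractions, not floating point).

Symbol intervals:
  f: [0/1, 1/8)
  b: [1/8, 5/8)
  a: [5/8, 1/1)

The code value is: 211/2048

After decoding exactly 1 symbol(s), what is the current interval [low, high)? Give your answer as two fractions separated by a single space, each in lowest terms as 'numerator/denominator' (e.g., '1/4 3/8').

Answer: 0/1 1/8

Derivation:
Step 1: interval [0/1, 1/1), width = 1/1 - 0/1 = 1/1
  'f': [0/1 + 1/1*0/1, 0/1 + 1/1*1/8) = [0/1, 1/8) <- contains code 211/2048
  'b': [0/1 + 1/1*1/8, 0/1 + 1/1*5/8) = [1/8, 5/8)
  'a': [0/1 + 1/1*5/8, 0/1 + 1/1*1/1) = [5/8, 1/1)
  emit 'f', narrow to [0/1, 1/8)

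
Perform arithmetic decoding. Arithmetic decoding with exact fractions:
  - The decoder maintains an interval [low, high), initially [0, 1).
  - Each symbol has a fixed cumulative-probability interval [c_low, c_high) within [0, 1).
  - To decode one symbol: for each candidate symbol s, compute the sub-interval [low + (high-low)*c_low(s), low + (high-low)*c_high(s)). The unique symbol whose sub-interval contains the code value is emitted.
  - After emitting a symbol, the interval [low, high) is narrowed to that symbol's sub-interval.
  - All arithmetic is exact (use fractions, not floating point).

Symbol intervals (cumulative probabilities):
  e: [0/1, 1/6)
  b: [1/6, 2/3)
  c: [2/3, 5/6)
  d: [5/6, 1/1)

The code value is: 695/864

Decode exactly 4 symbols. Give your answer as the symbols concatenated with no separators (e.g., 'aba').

Step 1: interval [0/1, 1/1), width = 1/1 - 0/1 = 1/1
  'e': [0/1 + 1/1*0/1, 0/1 + 1/1*1/6) = [0/1, 1/6)
  'b': [0/1 + 1/1*1/6, 0/1 + 1/1*2/3) = [1/6, 2/3)
  'c': [0/1 + 1/1*2/3, 0/1 + 1/1*5/6) = [2/3, 5/6) <- contains code 695/864
  'd': [0/1 + 1/1*5/6, 0/1 + 1/1*1/1) = [5/6, 1/1)
  emit 'c', narrow to [2/3, 5/6)
Step 2: interval [2/3, 5/6), width = 5/6 - 2/3 = 1/6
  'e': [2/3 + 1/6*0/1, 2/3 + 1/6*1/6) = [2/3, 25/36)
  'b': [2/3 + 1/6*1/6, 2/3 + 1/6*2/3) = [25/36, 7/9)
  'c': [2/3 + 1/6*2/3, 2/3 + 1/6*5/6) = [7/9, 29/36) <- contains code 695/864
  'd': [2/3 + 1/6*5/6, 2/3 + 1/6*1/1) = [29/36, 5/6)
  emit 'c', narrow to [7/9, 29/36)
Step 3: interval [7/9, 29/36), width = 29/36 - 7/9 = 1/36
  'e': [7/9 + 1/36*0/1, 7/9 + 1/36*1/6) = [7/9, 169/216)
  'b': [7/9 + 1/36*1/6, 7/9 + 1/36*2/3) = [169/216, 43/54)
  'c': [7/9 + 1/36*2/3, 7/9 + 1/36*5/6) = [43/54, 173/216)
  'd': [7/9 + 1/36*5/6, 7/9 + 1/36*1/1) = [173/216, 29/36) <- contains code 695/864
  emit 'd', narrow to [173/216, 29/36)
Step 4: interval [173/216, 29/36), width = 29/36 - 173/216 = 1/216
  'e': [173/216 + 1/216*0/1, 173/216 + 1/216*1/6) = [173/216, 1039/1296)
  'b': [173/216 + 1/216*1/6, 173/216 + 1/216*2/3) = [1039/1296, 521/648)
  'c': [173/216 + 1/216*2/3, 173/216 + 1/216*5/6) = [521/648, 1043/1296) <- contains code 695/864
  'd': [173/216 + 1/216*5/6, 173/216 + 1/216*1/1) = [1043/1296, 29/36)
  emit 'c', narrow to [521/648, 1043/1296)

Answer: ccdc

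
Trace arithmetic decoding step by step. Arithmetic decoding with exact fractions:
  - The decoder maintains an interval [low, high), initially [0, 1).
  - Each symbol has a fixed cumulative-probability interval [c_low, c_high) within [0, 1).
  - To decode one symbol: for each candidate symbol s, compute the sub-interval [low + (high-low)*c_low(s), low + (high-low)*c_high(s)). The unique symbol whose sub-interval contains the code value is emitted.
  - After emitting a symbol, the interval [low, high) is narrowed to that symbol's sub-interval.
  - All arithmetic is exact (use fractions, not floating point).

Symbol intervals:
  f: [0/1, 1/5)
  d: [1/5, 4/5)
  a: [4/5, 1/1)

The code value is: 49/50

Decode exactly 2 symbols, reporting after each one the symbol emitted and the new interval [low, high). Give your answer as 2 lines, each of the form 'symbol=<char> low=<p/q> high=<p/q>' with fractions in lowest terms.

Step 1: interval [0/1, 1/1), width = 1/1 - 0/1 = 1/1
  'f': [0/1 + 1/1*0/1, 0/1 + 1/1*1/5) = [0/1, 1/5)
  'd': [0/1 + 1/1*1/5, 0/1 + 1/1*4/5) = [1/5, 4/5)
  'a': [0/1 + 1/1*4/5, 0/1 + 1/1*1/1) = [4/5, 1/1) <- contains code 49/50
  emit 'a', narrow to [4/5, 1/1)
Step 2: interval [4/5, 1/1), width = 1/1 - 4/5 = 1/5
  'f': [4/5 + 1/5*0/1, 4/5 + 1/5*1/5) = [4/5, 21/25)
  'd': [4/5 + 1/5*1/5, 4/5 + 1/5*4/5) = [21/25, 24/25)
  'a': [4/5 + 1/5*4/5, 4/5 + 1/5*1/1) = [24/25, 1/1) <- contains code 49/50
  emit 'a', narrow to [24/25, 1/1)

Answer: symbol=a low=4/5 high=1/1
symbol=a low=24/25 high=1/1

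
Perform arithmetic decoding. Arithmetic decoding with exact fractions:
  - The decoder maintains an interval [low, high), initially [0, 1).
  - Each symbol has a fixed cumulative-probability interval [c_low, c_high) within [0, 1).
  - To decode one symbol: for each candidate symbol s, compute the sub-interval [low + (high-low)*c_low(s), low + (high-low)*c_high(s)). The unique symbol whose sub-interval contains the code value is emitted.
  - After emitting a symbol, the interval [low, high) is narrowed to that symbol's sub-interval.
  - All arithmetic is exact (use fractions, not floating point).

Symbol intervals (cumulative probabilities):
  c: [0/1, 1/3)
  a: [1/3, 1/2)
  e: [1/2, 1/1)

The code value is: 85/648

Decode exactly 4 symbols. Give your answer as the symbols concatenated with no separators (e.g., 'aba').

Step 1: interval [0/1, 1/1), width = 1/1 - 0/1 = 1/1
  'c': [0/1 + 1/1*0/1, 0/1 + 1/1*1/3) = [0/1, 1/3) <- contains code 85/648
  'a': [0/1 + 1/1*1/3, 0/1 + 1/1*1/2) = [1/3, 1/2)
  'e': [0/1 + 1/1*1/2, 0/1 + 1/1*1/1) = [1/2, 1/1)
  emit 'c', narrow to [0/1, 1/3)
Step 2: interval [0/1, 1/3), width = 1/3 - 0/1 = 1/3
  'c': [0/1 + 1/3*0/1, 0/1 + 1/3*1/3) = [0/1, 1/9)
  'a': [0/1 + 1/3*1/3, 0/1 + 1/3*1/2) = [1/9, 1/6) <- contains code 85/648
  'e': [0/1 + 1/3*1/2, 0/1 + 1/3*1/1) = [1/6, 1/3)
  emit 'a', narrow to [1/9, 1/6)
Step 3: interval [1/9, 1/6), width = 1/6 - 1/9 = 1/18
  'c': [1/9 + 1/18*0/1, 1/9 + 1/18*1/3) = [1/9, 7/54)
  'a': [1/9 + 1/18*1/3, 1/9 + 1/18*1/2) = [7/54, 5/36) <- contains code 85/648
  'e': [1/9 + 1/18*1/2, 1/9 + 1/18*1/1) = [5/36, 1/6)
  emit 'a', narrow to [7/54, 5/36)
Step 4: interval [7/54, 5/36), width = 5/36 - 7/54 = 1/108
  'c': [7/54 + 1/108*0/1, 7/54 + 1/108*1/3) = [7/54, 43/324) <- contains code 85/648
  'a': [7/54 + 1/108*1/3, 7/54 + 1/108*1/2) = [43/324, 29/216)
  'e': [7/54 + 1/108*1/2, 7/54 + 1/108*1/1) = [29/216, 5/36)
  emit 'c', narrow to [7/54, 43/324)

Answer: caac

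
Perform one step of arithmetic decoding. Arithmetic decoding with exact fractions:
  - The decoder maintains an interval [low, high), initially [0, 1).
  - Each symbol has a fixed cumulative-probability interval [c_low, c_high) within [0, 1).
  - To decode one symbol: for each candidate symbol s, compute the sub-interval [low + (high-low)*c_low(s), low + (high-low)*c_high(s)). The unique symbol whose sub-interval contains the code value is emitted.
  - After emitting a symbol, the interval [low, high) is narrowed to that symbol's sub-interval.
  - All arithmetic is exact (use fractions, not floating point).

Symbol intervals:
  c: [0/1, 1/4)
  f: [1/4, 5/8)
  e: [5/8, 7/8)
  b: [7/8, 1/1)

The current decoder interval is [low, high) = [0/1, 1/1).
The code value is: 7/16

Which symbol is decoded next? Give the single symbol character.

Answer: f

Derivation:
Interval width = high − low = 1/1 − 0/1 = 1/1
Scaled code = (code − low) / width = (7/16 − 0/1) / 1/1 = 7/16
  c: [0/1, 1/4) 
  f: [1/4, 5/8) ← scaled code falls here ✓
  e: [5/8, 7/8) 
  b: [7/8, 1/1) 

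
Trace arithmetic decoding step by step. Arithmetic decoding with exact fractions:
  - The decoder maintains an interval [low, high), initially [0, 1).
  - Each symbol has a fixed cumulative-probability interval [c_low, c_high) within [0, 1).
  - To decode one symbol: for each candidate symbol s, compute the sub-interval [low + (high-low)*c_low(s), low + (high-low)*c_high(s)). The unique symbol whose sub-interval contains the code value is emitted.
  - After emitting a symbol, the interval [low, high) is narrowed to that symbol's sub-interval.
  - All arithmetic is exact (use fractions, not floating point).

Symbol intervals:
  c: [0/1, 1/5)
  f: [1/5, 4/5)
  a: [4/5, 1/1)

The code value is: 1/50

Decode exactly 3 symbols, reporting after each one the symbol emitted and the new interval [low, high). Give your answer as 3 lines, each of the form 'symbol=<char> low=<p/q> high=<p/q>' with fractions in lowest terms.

Answer: symbol=c low=0/1 high=1/5
symbol=c low=0/1 high=1/25
symbol=f low=1/125 high=4/125

Derivation:
Step 1: interval [0/1, 1/1), width = 1/1 - 0/1 = 1/1
  'c': [0/1 + 1/1*0/1, 0/1 + 1/1*1/5) = [0/1, 1/5) <- contains code 1/50
  'f': [0/1 + 1/1*1/5, 0/1 + 1/1*4/5) = [1/5, 4/5)
  'a': [0/1 + 1/1*4/5, 0/1 + 1/1*1/1) = [4/5, 1/1)
  emit 'c', narrow to [0/1, 1/5)
Step 2: interval [0/1, 1/5), width = 1/5 - 0/1 = 1/5
  'c': [0/1 + 1/5*0/1, 0/1 + 1/5*1/5) = [0/1, 1/25) <- contains code 1/50
  'f': [0/1 + 1/5*1/5, 0/1 + 1/5*4/5) = [1/25, 4/25)
  'a': [0/1 + 1/5*4/5, 0/1 + 1/5*1/1) = [4/25, 1/5)
  emit 'c', narrow to [0/1, 1/25)
Step 3: interval [0/1, 1/25), width = 1/25 - 0/1 = 1/25
  'c': [0/1 + 1/25*0/1, 0/1 + 1/25*1/5) = [0/1, 1/125)
  'f': [0/1 + 1/25*1/5, 0/1 + 1/25*4/5) = [1/125, 4/125) <- contains code 1/50
  'a': [0/1 + 1/25*4/5, 0/1 + 1/25*1/1) = [4/125, 1/25)
  emit 'f', narrow to [1/125, 4/125)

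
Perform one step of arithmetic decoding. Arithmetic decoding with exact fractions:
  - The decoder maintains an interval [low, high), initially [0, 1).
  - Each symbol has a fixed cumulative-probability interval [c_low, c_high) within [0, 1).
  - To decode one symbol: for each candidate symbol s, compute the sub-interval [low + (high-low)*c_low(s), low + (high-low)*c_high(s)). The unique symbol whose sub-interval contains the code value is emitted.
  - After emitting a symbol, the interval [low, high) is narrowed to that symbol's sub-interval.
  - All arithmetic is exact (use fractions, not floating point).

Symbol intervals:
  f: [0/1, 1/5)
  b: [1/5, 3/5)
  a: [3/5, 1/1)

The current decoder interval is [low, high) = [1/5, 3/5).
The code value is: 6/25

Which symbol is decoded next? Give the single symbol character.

Answer: f

Derivation:
Interval width = high − low = 3/5 − 1/5 = 2/5
Scaled code = (code − low) / width = (6/25 − 1/5) / 2/5 = 1/10
  f: [0/1, 1/5) ← scaled code falls here ✓
  b: [1/5, 3/5) 
  a: [3/5, 1/1) 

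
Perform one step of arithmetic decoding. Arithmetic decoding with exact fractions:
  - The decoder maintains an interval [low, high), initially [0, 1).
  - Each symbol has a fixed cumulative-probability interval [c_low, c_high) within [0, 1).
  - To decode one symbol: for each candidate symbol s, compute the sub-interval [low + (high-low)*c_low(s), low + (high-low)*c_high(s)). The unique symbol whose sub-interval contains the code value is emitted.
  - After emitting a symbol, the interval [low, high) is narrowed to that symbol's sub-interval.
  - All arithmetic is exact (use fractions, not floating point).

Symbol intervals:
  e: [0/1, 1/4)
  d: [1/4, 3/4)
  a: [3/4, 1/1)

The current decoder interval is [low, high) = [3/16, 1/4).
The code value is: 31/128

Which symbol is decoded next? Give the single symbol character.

Answer: a

Derivation:
Interval width = high − low = 1/4 − 3/16 = 1/16
Scaled code = (code − low) / width = (31/128 − 3/16) / 1/16 = 7/8
  e: [0/1, 1/4) 
  d: [1/4, 3/4) 
  a: [3/4, 1/1) ← scaled code falls here ✓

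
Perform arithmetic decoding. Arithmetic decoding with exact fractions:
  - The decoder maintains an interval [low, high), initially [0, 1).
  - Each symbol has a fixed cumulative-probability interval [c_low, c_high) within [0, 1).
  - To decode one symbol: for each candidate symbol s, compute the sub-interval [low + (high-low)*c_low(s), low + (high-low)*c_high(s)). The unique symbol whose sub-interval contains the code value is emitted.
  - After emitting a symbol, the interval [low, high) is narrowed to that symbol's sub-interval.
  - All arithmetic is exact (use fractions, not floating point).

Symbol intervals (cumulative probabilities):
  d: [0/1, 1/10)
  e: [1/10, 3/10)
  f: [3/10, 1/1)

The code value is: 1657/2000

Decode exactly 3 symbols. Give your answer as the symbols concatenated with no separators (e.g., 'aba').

Step 1: interval [0/1, 1/1), width = 1/1 - 0/1 = 1/1
  'd': [0/1 + 1/1*0/1, 0/1 + 1/1*1/10) = [0/1, 1/10)
  'e': [0/1 + 1/1*1/10, 0/1 + 1/1*3/10) = [1/10, 3/10)
  'f': [0/1 + 1/1*3/10, 0/1 + 1/1*1/1) = [3/10, 1/1) <- contains code 1657/2000
  emit 'f', narrow to [3/10, 1/1)
Step 2: interval [3/10, 1/1), width = 1/1 - 3/10 = 7/10
  'd': [3/10 + 7/10*0/1, 3/10 + 7/10*1/10) = [3/10, 37/100)
  'e': [3/10 + 7/10*1/10, 3/10 + 7/10*3/10) = [37/100, 51/100)
  'f': [3/10 + 7/10*3/10, 3/10 + 7/10*1/1) = [51/100, 1/1) <- contains code 1657/2000
  emit 'f', narrow to [51/100, 1/1)
Step 3: interval [51/100, 1/1), width = 1/1 - 51/100 = 49/100
  'd': [51/100 + 49/100*0/1, 51/100 + 49/100*1/10) = [51/100, 559/1000)
  'e': [51/100 + 49/100*1/10, 51/100 + 49/100*3/10) = [559/1000, 657/1000)
  'f': [51/100 + 49/100*3/10, 51/100 + 49/100*1/1) = [657/1000, 1/1) <- contains code 1657/2000
  emit 'f', narrow to [657/1000, 1/1)

Answer: fff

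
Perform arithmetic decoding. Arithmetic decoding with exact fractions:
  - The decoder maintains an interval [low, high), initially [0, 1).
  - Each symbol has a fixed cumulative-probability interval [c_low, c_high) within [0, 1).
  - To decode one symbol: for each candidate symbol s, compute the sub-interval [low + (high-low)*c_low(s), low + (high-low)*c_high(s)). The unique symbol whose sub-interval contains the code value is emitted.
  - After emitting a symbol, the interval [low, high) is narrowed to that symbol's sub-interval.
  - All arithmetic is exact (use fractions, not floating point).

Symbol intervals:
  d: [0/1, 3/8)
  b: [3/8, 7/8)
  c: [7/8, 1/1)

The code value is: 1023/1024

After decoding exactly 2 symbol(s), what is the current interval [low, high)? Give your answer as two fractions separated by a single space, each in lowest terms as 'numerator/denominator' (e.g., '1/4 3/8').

Answer: 63/64 1/1

Derivation:
Step 1: interval [0/1, 1/1), width = 1/1 - 0/1 = 1/1
  'd': [0/1 + 1/1*0/1, 0/1 + 1/1*3/8) = [0/1, 3/8)
  'b': [0/1 + 1/1*3/8, 0/1 + 1/1*7/8) = [3/8, 7/8)
  'c': [0/1 + 1/1*7/8, 0/1 + 1/1*1/1) = [7/8, 1/1) <- contains code 1023/1024
  emit 'c', narrow to [7/8, 1/1)
Step 2: interval [7/8, 1/1), width = 1/1 - 7/8 = 1/8
  'd': [7/8 + 1/8*0/1, 7/8 + 1/8*3/8) = [7/8, 59/64)
  'b': [7/8 + 1/8*3/8, 7/8 + 1/8*7/8) = [59/64, 63/64)
  'c': [7/8 + 1/8*7/8, 7/8 + 1/8*1/1) = [63/64, 1/1) <- contains code 1023/1024
  emit 'c', narrow to [63/64, 1/1)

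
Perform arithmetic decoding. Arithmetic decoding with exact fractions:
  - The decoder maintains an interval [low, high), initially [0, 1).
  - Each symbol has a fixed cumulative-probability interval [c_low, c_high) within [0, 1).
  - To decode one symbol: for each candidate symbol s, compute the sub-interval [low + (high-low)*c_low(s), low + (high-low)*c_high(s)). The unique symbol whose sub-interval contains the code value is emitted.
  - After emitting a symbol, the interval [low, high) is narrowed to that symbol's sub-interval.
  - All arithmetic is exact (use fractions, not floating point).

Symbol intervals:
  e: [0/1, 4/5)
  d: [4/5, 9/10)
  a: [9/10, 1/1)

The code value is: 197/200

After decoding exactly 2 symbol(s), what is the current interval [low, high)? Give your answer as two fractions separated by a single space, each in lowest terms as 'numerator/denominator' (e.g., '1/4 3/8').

Step 1: interval [0/1, 1/1), width = 1/1 - 0/1 = 1/1
  'e': [0/1 + 1/1*0/1, 0/1 + 1/1*4/5) = [0/1, 4/5)
  'd': [0/1 + 1/1*4/5, 0/1 + 1/1*9/10) = [4/5, 9/10)
  'a': [0/1 + 1/1*9/10, 0/1 + 1/1*1/1) = [9/10, 1/1) <- contains code 197/200
  emit 'a', narrow to [9/10, 1/1)
Step 2: interval [9/10, 1/1), width = 1/1 - 9/10 = 1/10
  'e': [9/10 + 1/10*0/1, 9/10 + 1/10*4/5) = [9/10, 49/50)
  'd': [9/10 + 1/10*4/5, 9/10 + 1/10*9/10) = [49/50, 99/100) <- contains code 197/200
  'a': [9/10 + 1/10*9/10, 9/10 + 1/10*1/1) = [99/100, 1/1)
  emit 'd', narrow to [49/50, 99/100)

Answer: 49/50 99/100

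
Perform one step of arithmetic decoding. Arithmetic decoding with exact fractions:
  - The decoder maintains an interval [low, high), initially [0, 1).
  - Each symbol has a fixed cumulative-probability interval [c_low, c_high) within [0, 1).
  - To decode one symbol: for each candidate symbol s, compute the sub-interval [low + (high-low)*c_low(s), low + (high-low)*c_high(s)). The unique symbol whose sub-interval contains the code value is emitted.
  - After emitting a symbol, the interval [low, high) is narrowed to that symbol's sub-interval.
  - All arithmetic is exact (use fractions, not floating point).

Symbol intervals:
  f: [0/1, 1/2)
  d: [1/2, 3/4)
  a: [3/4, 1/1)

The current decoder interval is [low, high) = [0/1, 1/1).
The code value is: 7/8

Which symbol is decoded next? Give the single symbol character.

Answer: a

Derivation:
Interval width = high − low = 1/1 − 0/1 = 1/1
Scaled code = (code − low) / width = (7/8 − 0/1) / 1/1 = 7/8
  f: [0/1, 1/2) 
  d: [1/2, 3/4) 
  a: [3/4, 1/1) ← scaled code falls here ✓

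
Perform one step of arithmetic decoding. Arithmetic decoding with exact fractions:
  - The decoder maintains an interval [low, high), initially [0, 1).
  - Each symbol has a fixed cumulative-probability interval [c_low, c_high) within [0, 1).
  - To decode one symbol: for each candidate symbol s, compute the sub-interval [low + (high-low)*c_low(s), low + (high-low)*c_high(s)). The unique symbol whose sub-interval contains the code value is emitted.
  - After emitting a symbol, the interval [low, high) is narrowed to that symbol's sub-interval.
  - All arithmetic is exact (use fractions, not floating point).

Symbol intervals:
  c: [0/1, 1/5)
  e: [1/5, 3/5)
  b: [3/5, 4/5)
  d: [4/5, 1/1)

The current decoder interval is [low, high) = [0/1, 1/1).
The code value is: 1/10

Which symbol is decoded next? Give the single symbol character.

Interval width = high − low = 1/1 − 0/1 = 1/1
Scaled code = (code − low) / width = (1/10 − 0/1) / 1/1 = 1/10
  c: [0/1, 1/5) ← scaled code falls here ✓
  e: [1/5, 3/5) 
  b: [3/5, 4/5) 
  d: [4/5, 1/1) 

Answer: c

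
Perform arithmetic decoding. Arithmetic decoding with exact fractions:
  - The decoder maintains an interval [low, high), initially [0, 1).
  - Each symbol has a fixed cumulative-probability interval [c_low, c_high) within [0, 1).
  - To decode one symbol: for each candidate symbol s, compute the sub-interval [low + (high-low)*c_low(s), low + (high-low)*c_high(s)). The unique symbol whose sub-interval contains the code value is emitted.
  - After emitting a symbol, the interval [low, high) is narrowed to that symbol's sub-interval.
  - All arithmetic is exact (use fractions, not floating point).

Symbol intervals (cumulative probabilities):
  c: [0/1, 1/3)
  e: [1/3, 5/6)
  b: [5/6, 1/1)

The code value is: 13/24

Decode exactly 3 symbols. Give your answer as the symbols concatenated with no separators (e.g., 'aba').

Answer: eec

Derivation:
Step 1: interval [0/1, 1/1), width = 1/1 - 0/1 = 1/1
  'c': [0/1 + 1/1*0/1, 0/1 + 1/1*1/3) = [0/1, 1/3)
  'e': [0/1 + 1/1*1/3, 0/1 + 1/1*5/6) = [1/3, 5/6) <- contains code 13/24
  'b': [0/1 + 1/1*5/6, 0/1 + 1/1*1/1) = [5/6, 1/1)
  emit 'e', narrow to [1/3, 5/6)
Step 2: interval [1/3, 5/6), width = 5/6 - 1/3 = 1/2
  'c': [1/3 + 1/2*0/1, 1/3 + 1/2*1/3) = [1/3, 1/2)
  'e': [1/3 + 1/2*1/3, 1/3 + 1/2*5/6) = [1/2, 3/4) <- contains code 13/24
  'b': [1/3 + 1/2*5/6, 1/3 + 1/2*1/1) = [3/4, 5/6)
  emit 'e', narrow to [1/2, 3/4)
Step 3: interval [1/2, 3/4), width = 3/4 - 1/2 = 1/4
  'c': [1/2 + 1/4*0/1, 1/2 + 1/4*1/3) = [1/2, 7/12) <- contains code 13/24
  'e': [1/2 + 1/4*1/3, 1/2 + 1/4*5/6) = [7/12, 17/24)
  'b': [1/2 + 1/4*5/6, 1/2 + 1/4*1/1) = [17/24, 3/4)
  emit 'c', narrow to [1/2, 7/12)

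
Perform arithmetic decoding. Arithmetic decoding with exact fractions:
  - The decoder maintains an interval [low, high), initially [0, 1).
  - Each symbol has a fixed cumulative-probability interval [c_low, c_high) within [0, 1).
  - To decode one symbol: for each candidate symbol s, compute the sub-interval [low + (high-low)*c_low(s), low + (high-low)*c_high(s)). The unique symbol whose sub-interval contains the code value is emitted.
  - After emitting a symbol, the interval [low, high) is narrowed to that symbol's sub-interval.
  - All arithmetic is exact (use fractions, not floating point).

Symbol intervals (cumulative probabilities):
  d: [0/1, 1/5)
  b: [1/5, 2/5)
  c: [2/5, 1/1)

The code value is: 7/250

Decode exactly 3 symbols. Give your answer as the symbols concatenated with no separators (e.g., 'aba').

Step 1: interval [0/1, 1/1), width = 1/1 - 0/1 = 1/1
  'd': [0/1 + 1/1*0/1, 0/1 + 1/1*1/5) = [0/1, 1/5) <- contains code 7/250
  'b': [0/1 + 1/1*1/5, 0/1 + 1/1*2/5) = [1/5, 2/5)
  'c': [0/1 + 1/1*2/5, 0/1 + 1/1*1/1) = [2/5, 1/1)
  emit 'd', narrow to [0/1, 1/5)
Step 2: interval [0/1, 1/5), width = 1/5 - 0/1 = 1/5
  'd': [0/1 + 1/5*0/1, 0/1 + 1/5*1/5) = [0/1, 1/25) <- contains code 7/250
  'b': [0/1 + 1/5*1/5, 0/1 + 1/5*2/5) = [1/25, 2/25)
  'c': [0/1 + 1/5*2/5, 0/1 + 1/5*1/1) = [2/25, 1/5)
  emit 'd', narrow to [0/1, 1/25)
Step 3: interval [0/1, 1/25), width = 1/25 - 0/1 = 1/25
  'd': [0/1 + 1/25*0/1, 0/1 + 1/25*1/5) = [0/1, 1/125)
  'b': [0/1 + 1/25*1/5, 0/1 + 1/25*2/5) = [1/125, 2/125)
  'c': [0/1 + 1/25*2/5, 0/1 + 1/25*1/1) = [2/125, 1/25) <- contains code 7/250
  emit 'c', narrow to [2/125, 1/25)

Answer: ddc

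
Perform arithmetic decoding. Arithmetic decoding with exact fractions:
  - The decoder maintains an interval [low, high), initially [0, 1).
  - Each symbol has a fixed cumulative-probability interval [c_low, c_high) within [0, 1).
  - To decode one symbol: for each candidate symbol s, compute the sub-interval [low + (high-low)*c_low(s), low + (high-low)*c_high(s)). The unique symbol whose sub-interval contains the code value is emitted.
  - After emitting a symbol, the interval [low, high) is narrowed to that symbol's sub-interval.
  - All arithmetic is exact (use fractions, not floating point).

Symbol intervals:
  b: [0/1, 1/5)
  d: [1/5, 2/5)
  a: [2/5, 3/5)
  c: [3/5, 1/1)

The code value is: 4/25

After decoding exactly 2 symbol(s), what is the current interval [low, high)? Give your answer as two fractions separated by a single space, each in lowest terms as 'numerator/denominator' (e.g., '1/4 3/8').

Answer: 3/25 1/5

Derivation:
Step 1: interval [0/1, 1/1), width = 1/1 - 0/1 = 1/1
  'b': [0/1 + 1/1*0/1, 0/1 + 1/1*1/5) = [0/1, 1/5) <- contains code 4/25
  'd': [0/1 + 1/1*1/5, 0/1 + 1/1*2/5) = [1/5, 2/5)
  'a': [0/1 + 1/1*2/5, 0/1 + 1/1*3/5) = [2/5, 3/5)
  'c': [0/1 + 1/1*3/5, 0/1 + 1/1*1/1) = [3/5, 1/1)
  emit 'b', narrow to [0/1, 1/5)
Step 2: interval [0/1, 1/5), width = 1/5 - 0/1 = 1/5
  'b': [0/1 + 1/5*0/1, 0/1 + 1/5*1/5) = [0/1, 1/25)
  'd': [0/1 + 1/5*1/5, 0/1 + 1/5*2/5) = [1/25, 2/25)
  'a': [0/1 + 1/5*2/5, 0/1 + 1/5*3/5) = [2/25, 3/25)
  'c': [0/1 + 1/5*3/5, 0/1 + 1/5*1/1) = [3/25, 1/5) <- contains code 4/25
  emit 'c', narrow to [3/25, 1/5)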